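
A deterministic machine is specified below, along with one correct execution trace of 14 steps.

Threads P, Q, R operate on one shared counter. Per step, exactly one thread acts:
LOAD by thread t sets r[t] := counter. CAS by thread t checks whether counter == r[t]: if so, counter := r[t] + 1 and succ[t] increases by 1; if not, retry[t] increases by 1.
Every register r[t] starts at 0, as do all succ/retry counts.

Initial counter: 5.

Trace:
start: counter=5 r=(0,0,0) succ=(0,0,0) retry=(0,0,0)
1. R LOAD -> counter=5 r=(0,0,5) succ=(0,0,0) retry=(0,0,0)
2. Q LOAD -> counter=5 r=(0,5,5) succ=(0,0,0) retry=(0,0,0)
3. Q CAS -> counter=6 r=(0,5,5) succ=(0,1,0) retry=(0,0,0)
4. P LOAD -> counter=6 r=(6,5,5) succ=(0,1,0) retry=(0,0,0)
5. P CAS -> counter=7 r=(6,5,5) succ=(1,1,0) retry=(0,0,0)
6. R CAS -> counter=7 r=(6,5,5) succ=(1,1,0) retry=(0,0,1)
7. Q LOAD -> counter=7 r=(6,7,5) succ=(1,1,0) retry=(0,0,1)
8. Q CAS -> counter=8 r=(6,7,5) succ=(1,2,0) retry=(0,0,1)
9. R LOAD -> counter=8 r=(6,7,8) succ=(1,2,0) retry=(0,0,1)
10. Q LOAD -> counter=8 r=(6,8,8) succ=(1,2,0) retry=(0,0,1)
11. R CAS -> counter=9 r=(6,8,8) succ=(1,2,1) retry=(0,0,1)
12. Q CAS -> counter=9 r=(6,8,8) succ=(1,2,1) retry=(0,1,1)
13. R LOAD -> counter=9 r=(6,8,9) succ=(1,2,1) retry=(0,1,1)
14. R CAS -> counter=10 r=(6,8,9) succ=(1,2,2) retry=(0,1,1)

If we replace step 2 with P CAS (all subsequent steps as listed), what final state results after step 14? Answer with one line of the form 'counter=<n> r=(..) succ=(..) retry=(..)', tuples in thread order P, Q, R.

counter=9 r=(5,7,8) succ=(1,1,2) retry=(1,2,1)

(re-executing from step 2 with the substitution; state before step 2: counter=5 r=(0,0,5) succ=(0,0,0) retry=(0,0,0))
2. P CAS -> counter=5 r=(0,0,5) succ=(0,0,0) retry=(1,0,0)
3. Q CAS -> counter=5 r=(0,0,5) succ=(0,0,0) retry=(1,1,0)
4. P LOAD -> counter=5 r=(5,0,5) succ=(0,0,0) retry=(1,1,0)
5. P CAS -> counter=6 r=(5,0,5) succ=(1,0,0) retry=(1,1,0)
6. R CAS -> counter=6 r=(5,0,5) succ=(1,0,0) retry=(1,1,1)
7. Q LOAD -> counter=6 r=(5,6,5) succ=(1,0,0) retry=(1,1,1)
8. Q CAS -> counter=7 r=(5,6,5) succ=(1,1,0) retry=(1,1,1)
9. R LOAD -> counter=7 r=(5,6,7) succ=(1,1,0) retry=(1,1,1)
10. Q LOAD -> counter=7 r=(5,7,7) succ=(1,1,0) retry=(1,1,1)
11. R CAS -> counter=8 r=(5,7,7) succ=(1,1,1) retry=(1,1,1)
12. Q CAS -> counter=8 r=(5,7,7) succ=(1,1,1) retry=(1,2,1)
13. R LOAD -> counter=8 r=(5,7,8) succ=(1,1,1) retry=(1,2,1)
14. R CAS -> counter=9 r=(5,7,8) succ=(1,1,2) retry=(1,2,1)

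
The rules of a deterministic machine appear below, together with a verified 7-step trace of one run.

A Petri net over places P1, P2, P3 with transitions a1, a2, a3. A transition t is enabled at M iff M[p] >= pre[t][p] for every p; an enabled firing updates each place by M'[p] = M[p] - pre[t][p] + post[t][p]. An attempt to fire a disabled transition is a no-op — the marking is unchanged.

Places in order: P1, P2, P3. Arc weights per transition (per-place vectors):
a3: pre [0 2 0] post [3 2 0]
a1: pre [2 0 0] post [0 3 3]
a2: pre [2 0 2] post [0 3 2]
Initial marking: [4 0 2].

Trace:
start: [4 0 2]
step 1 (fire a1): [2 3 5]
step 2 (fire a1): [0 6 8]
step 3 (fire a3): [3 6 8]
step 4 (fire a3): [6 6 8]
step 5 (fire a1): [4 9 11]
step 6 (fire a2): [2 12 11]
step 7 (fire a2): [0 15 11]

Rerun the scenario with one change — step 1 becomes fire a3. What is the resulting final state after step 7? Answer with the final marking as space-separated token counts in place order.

2 12 8

(re-executing from step 1 with the substitution; state before step 1: [4 0 2])
step 1 (fire a3): [4 0 2]
step 2 (fire a1): [2 3 5]
step 3 (fire a3): [5 3 5]
step 4 (fire a3): [8 3 5]
step 5 (fire a1): [6 6 8]
step 6 (fire a2): [4 9 8]
step 7 (fire a2): [2 12 8]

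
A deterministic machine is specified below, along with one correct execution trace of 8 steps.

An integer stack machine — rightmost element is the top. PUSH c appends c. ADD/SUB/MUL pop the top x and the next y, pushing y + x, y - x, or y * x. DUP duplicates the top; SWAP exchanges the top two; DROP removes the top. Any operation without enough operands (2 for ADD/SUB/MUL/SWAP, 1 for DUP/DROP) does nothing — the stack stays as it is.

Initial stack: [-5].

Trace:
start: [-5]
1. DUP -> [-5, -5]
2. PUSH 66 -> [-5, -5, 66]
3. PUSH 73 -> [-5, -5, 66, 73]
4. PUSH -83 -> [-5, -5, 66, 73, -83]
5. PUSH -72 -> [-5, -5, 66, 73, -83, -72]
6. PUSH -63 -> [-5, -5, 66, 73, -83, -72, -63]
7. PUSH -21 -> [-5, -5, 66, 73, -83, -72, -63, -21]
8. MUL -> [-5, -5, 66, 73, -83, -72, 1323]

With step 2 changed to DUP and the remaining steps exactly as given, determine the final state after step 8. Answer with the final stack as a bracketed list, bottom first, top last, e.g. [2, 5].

[-5, -5, -5, 73, -83, -72, 1323]

(re-executing from step 2 with the substitution; state before step 2: [-5, -5])
2. DUP -> [-5, -5, -5]
3. PUSH 73 -> [-5, -5, -5, 73]
4. PUSH -83 -> [-5, -5, -5, 73, -83]
5. PUSH -72 -> [-5, -5, -5, 73, -83, -72]
6. PUSH -63 -> [-5, -5, -5, 73, -83, -72, -63]
7. PUSH -21 -> [-5, -5, -5, 73, -83, -72, -63, -21]
8. MUL -> [-5, -5, -5, 73, -83, -72, 1323]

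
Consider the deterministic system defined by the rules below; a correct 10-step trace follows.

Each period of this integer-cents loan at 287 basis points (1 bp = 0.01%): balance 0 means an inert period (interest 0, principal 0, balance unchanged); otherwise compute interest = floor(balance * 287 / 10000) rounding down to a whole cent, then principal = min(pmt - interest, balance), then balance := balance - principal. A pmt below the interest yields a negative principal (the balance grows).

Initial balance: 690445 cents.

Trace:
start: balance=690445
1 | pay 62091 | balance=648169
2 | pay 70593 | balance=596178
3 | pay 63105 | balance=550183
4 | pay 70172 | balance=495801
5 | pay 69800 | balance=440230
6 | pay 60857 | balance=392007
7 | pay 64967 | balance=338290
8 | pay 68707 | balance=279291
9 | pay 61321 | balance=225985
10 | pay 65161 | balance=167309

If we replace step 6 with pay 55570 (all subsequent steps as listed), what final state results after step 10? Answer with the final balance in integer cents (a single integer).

173231

(re-executing from step 6 with the substitution; state before step 6: balance=440230)
6 | pay 55570 | balance=397294
7 | pay 64967 | balance=343729
8 | pay 68707 | balance=284887
9 | pay 61321 | balance=231742
10 | pay 65161 | balance=173231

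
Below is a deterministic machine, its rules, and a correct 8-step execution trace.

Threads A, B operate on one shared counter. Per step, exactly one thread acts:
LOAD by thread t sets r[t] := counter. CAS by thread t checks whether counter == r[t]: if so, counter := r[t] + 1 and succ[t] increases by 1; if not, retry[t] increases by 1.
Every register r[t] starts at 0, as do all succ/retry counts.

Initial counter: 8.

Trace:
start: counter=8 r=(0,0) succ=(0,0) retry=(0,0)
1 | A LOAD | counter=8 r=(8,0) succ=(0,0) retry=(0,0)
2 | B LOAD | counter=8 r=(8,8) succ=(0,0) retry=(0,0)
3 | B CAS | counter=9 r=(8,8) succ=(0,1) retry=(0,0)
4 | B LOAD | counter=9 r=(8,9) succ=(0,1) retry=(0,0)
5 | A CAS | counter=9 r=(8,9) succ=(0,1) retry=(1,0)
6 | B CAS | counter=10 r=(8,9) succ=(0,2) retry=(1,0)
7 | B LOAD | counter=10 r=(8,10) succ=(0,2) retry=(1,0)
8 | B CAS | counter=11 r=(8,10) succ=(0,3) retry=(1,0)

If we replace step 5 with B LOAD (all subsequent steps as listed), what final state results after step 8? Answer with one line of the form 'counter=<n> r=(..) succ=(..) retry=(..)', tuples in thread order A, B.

(re-executing from step 5 with the substitution; state before step 5: counter=9 r=(8,9) succ=(0,1) retry=(0,0))
5 | B LOAD | counter=9 r=(8,9) succ=(0,1) retry=(0,0)
6 | B CAS | counter=10 r=(8,9) succ=(0,2) retry=(0,0)
7 | B LOAD | counter=10 r=(8,10) succ=(0,2) retry=(0,0)
8 | B CAS | counter=11 r=(8,10) succ=(0,3) retry=(0,0)

counter=11 r=(8,10) succ=(0,3) retry=(0,0)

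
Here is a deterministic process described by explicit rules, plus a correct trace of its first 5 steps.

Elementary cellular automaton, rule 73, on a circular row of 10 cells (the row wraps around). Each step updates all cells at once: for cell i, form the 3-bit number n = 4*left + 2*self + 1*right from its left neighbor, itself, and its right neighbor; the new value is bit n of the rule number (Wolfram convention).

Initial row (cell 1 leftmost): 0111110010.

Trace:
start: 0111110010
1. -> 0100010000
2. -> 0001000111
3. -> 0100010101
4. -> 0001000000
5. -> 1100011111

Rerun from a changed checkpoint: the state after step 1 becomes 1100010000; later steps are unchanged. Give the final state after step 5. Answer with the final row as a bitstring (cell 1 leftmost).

state after step 1 := 1100010000
2. -> 1101000110
3. -> 1100010110
4. -> 1101000110
5. -> 1100010110

1100010110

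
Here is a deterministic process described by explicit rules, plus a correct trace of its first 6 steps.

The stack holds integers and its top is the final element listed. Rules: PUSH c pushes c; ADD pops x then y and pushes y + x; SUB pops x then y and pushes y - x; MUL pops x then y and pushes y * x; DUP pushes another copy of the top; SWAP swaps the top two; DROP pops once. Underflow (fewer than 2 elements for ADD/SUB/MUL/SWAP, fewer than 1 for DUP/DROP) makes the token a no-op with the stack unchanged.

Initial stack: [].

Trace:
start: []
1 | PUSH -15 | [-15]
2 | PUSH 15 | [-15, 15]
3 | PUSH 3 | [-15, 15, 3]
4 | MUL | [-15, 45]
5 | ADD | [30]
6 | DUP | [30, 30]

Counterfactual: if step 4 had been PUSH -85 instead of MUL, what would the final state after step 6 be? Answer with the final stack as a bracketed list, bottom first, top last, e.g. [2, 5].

[-15, 15, -82, -82]

(re-executing from step 4 with the substitution; state before step 4: [-15, 15, 3])
4 | PUSH -85 | [-15, 15, 3, -85]
5 | ADD | [-15, 15, -82]
6 | DUP | [-15, 15, -82, -82]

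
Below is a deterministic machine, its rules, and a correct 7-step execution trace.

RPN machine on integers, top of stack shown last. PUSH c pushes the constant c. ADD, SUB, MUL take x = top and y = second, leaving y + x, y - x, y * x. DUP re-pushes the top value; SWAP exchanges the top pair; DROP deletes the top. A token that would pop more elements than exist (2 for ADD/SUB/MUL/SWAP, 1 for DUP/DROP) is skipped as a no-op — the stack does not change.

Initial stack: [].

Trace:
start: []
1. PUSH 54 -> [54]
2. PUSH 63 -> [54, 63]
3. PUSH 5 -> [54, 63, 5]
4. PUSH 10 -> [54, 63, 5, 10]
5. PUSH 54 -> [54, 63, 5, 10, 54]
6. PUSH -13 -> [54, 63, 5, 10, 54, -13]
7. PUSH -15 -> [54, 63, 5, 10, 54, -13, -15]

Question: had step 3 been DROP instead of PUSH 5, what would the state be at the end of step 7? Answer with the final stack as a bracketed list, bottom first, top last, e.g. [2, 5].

[54, 10, 54, -13, -15]

(re-executing from step 3 with the substitution; state before step 3: [54, 63])
3. DROP -> [54]
4. PUSH 10 -> [54, 10]
5. PUSH 54 -> [54, 10, 54]
6. PUSH -13 -> [54, 10, 54, -13]
7. PUSH -15 -> [54, 10, 54, -13, -15]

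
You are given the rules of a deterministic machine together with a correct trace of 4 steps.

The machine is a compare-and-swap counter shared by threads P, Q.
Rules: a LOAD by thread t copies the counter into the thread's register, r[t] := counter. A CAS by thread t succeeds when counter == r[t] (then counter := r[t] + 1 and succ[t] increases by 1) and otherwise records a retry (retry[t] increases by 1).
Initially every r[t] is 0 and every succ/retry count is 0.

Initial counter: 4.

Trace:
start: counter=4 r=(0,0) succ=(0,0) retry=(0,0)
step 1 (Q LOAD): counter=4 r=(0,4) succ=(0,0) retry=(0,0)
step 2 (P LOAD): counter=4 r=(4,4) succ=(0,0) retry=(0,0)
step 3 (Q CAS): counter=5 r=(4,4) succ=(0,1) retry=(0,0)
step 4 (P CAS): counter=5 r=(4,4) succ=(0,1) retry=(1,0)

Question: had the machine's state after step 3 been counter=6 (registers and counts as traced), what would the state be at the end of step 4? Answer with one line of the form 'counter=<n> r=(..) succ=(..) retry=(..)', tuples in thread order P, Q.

state after step 3 := counter=6 r=(4,4) succ=(0,1) retry=(0,0)
step 4 (P CAS): counter=6 r=(4,4) succ=(0,1) retry=(1,0)

counter=6 r=(4,4) succ=(0,1) retry=(1,0)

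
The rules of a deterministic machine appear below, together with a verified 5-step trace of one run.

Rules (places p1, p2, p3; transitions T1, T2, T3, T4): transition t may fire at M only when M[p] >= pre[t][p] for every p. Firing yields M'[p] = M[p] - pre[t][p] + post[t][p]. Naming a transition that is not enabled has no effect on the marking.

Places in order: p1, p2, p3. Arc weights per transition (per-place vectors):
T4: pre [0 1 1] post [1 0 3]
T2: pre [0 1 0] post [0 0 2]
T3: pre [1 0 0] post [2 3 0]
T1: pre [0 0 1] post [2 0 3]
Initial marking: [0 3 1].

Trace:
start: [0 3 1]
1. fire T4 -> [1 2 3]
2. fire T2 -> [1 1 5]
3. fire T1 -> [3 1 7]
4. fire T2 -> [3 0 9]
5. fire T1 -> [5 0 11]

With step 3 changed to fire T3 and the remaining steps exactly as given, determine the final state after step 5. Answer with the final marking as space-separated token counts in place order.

(re-executing from step 3 with the substitution; state before step 3: [1 1 5])
3. fire T3 -> [2 4 5]
4. fire T2 -> [2 3 7]
5. fire T1 -> [4 3 9]

4 3 9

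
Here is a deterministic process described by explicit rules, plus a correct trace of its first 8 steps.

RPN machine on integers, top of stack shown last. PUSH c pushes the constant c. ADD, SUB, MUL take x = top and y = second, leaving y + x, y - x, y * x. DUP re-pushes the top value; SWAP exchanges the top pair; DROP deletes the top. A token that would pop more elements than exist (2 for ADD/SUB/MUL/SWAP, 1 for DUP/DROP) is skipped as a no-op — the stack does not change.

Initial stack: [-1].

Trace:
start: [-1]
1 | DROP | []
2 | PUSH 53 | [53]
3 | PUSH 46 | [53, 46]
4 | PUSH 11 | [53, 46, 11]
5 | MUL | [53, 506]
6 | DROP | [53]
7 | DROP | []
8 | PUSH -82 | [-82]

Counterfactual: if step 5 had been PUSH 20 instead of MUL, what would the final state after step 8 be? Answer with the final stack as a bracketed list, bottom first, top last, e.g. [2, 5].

(re-executing from step 5 with the substitution; state before step 5: [53, 46, 11])
5 | PUSH 20 | [53, 46, 11, 20]
6 | DROP | [53, 46, 11]
7 | DROP | [53, 46]
8 | PUSH -82 | [53, 46, -82]

[53, 46, -82]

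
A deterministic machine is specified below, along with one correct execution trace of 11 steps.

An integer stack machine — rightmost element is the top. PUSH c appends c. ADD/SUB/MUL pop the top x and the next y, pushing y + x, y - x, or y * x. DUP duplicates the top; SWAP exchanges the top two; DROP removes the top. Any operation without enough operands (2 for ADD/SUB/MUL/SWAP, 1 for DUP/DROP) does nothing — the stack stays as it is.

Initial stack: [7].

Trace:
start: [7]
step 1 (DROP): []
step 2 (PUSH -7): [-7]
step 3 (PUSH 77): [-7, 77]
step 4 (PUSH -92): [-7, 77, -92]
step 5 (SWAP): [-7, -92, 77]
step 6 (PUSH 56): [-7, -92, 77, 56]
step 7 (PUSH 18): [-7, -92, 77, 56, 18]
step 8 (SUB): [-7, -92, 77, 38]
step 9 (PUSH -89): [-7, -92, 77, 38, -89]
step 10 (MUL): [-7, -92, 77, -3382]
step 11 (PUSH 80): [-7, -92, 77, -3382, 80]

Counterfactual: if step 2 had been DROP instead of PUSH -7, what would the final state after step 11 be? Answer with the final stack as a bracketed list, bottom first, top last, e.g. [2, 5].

(re-executing from step 2 with the substitution; state before step 2: [])
step 2 (DROP): []
step 3 (PUSH 77): [77]
step 4 (PUSH -92): [77, -92]
step 5 (SWAP): [-92, 77]
step 6 (PUSH 56): [-92, 77, 56]
step 7 (PUSH 18): [-92, 77, 56, 18]
step 8 (SUB): [-92, 77, 38]
step 9 (PUSH -89): [-92, 77, 38, -89]
step 10 (MUL): [-92, 77, -3382]
step 11 (PUSH 80): [-92, 77, -3382, 80]

[-92, 77, -3382, 80]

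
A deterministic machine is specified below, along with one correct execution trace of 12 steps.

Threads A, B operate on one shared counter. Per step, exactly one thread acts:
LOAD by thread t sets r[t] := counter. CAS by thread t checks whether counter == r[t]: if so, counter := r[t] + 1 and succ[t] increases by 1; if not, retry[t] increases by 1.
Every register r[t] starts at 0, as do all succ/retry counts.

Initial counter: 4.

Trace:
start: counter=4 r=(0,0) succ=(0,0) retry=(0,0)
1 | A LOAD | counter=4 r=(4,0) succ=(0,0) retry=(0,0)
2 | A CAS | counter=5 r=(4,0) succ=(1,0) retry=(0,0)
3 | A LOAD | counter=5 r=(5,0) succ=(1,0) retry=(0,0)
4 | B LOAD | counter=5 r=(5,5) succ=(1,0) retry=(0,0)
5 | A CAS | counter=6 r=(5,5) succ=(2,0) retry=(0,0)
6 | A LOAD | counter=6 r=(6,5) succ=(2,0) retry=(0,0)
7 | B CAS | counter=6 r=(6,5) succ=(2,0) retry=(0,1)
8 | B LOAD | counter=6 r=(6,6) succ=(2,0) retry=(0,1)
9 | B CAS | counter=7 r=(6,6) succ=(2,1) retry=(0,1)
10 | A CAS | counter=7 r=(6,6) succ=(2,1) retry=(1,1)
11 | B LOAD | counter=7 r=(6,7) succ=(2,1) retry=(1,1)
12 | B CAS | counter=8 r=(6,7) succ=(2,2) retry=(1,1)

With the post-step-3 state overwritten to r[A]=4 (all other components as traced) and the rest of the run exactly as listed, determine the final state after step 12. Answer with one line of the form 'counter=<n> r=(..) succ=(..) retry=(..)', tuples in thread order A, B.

state after step 3 := counter=5 r=(4,0) succ=(1,0) retry=(0,0)
4 | B LOAD | counter=5 r=(4,5) succ=(1,0) retry=(0,0)
5 | A CAS | counter=5 r=(4,5) succ=(1,0) retry=(1,0)
6 | A LOAD | counter=5 r=(5,5) succ=(1,0) retry=(1,0)
7 | B CAS | counter=6 r=(5,5) succ=(1,1) retry=(1,0)
8 | B LOAD | counter=6 r=(5,6) succ=(1,1) retry=(1,0)
9 | B CAS | counter=7 r=(5,6) succ=(1,2) retry=(1,0)
10 | A CAS | counter=7 r=(5,6) succ=(1,2) retry=(2,0)
11 | B LOAD | counter=7 r=(5,7) succ=(1,2) retry=(2,0)
12 | B CAS | counter=8 r=(5,7) succ=(1,3) retry=(2,0)

counter=8 r=(5,7) succ=(1,3) retry=(2,0)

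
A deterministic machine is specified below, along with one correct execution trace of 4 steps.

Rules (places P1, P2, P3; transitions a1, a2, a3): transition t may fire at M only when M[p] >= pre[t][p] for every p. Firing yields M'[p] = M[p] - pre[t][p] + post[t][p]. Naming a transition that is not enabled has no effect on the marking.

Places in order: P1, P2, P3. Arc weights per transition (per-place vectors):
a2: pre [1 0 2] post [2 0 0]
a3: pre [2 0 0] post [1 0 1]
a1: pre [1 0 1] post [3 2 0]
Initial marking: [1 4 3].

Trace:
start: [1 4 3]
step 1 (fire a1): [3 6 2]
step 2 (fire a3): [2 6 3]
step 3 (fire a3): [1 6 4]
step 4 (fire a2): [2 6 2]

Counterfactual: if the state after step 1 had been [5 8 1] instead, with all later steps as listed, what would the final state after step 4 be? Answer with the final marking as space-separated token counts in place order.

4 8 1

state after step 1 := [5 8 1]
step 2 (fire a3): [4 8 2]
step 3 (fire a3): [3 8 3]
step 4 (fire a2): [4 8 1]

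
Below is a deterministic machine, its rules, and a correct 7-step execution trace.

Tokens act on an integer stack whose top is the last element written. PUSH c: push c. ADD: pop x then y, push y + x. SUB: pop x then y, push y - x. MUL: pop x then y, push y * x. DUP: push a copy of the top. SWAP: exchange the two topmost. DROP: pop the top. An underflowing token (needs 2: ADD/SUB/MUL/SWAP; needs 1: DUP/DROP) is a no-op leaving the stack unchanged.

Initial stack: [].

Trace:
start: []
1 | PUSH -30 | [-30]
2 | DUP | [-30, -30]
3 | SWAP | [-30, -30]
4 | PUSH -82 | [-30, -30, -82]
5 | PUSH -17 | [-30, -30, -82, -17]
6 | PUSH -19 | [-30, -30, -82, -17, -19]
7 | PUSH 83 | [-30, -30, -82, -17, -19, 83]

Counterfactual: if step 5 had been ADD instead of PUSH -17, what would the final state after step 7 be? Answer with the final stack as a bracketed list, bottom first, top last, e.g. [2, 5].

(re-executing from step 5 with the substitution; state before step 5: [-30, -30, -82])
5 | ADD | [-30, -112]
6 | PUSH -19 | [-30, -112, -19]
7 | PUSH 83 | [-30, -112, -19, 83]

[-30, -112, -19, 83]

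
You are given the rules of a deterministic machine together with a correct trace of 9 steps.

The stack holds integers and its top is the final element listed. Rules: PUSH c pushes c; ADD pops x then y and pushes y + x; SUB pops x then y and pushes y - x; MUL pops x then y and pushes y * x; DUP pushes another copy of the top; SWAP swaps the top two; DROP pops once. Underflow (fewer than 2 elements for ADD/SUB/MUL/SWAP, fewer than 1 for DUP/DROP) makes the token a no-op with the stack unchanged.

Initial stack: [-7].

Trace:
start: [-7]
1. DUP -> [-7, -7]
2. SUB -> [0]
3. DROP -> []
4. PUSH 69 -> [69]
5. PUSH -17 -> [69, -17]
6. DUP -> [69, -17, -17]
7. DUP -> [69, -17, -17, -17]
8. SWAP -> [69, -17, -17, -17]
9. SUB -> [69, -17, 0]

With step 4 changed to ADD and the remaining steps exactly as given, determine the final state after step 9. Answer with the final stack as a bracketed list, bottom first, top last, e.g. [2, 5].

[-17, 0]

(re-executing from step 4 with the substitution; state before step 4: [])
4. ADD -> []
5. PUSH -17 -> [-17]
6. DUP -> [-17, -17]
7. DUP -> [-17, -17, -17]
8. SWAP -> [-17, -17, -17]
9. SUB -> [-17, 0]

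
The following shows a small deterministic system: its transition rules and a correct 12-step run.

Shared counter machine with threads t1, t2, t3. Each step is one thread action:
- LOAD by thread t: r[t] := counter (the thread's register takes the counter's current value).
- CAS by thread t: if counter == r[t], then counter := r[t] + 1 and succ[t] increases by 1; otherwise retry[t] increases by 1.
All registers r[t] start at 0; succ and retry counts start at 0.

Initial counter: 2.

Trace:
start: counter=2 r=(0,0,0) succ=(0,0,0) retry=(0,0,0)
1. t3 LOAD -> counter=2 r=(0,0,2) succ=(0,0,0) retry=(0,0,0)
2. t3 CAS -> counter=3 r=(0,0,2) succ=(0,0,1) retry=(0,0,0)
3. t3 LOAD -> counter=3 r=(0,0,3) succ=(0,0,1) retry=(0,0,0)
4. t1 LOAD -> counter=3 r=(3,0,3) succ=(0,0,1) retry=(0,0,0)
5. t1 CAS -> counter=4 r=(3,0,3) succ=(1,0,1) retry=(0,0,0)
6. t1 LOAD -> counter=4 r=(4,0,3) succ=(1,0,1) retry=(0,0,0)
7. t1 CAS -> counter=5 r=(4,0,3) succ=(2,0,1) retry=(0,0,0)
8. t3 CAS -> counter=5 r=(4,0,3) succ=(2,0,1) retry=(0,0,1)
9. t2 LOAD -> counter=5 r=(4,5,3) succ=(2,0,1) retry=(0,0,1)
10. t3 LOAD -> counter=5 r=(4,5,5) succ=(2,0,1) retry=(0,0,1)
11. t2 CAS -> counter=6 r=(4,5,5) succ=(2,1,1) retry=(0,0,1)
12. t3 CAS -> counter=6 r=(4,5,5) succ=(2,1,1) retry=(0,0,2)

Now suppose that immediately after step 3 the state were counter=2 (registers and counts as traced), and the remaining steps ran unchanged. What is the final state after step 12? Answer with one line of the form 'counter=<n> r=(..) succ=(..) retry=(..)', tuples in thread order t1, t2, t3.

state after step 3 := counter=2 r=(0,0,3) succ=(0,0,1) retry=(0,0,0)
4. t1 LOAD -> counter=2 r=(2,0,3) succ=(0,0,1) retry=(0,0,0)
5. t1 CAS -> counter=3 r=(2,0,3) succ=(1,0,1) retry=(0,0,0)
6. t1 LOAD -> counter=3 r=(3,0,3) succ=(1,0,1) retry=(0,0,0)
7. t1 CAS -> counter=4 r=(3,0,3) succ=(2,0,1) retry=(0,0,0)
8. t3 CAS -> counter=4 r=(3,0,3) succ=(2,0,1) retry=(0,0,1)
9. t2 LOAD -> counter=4 r=(3,4,3) succ=(2,0,1) retry=(0,0,1)
10. t3 LOAD -> counter=4 r=(3,4,4) succ=(2,0,1) retry=(0,0,1)
11. t2 CAS -> counter=5 r=(3,4,4) succ=(2,1,1) retry=(0,0,1)
12. t3 CAS -> counter=5 r=(3,4,4) succ=(2,1,1) retry=(0,0,2)

counter=5 r=(3,4,4) succ=(2,1,1) retry=(0,0,2)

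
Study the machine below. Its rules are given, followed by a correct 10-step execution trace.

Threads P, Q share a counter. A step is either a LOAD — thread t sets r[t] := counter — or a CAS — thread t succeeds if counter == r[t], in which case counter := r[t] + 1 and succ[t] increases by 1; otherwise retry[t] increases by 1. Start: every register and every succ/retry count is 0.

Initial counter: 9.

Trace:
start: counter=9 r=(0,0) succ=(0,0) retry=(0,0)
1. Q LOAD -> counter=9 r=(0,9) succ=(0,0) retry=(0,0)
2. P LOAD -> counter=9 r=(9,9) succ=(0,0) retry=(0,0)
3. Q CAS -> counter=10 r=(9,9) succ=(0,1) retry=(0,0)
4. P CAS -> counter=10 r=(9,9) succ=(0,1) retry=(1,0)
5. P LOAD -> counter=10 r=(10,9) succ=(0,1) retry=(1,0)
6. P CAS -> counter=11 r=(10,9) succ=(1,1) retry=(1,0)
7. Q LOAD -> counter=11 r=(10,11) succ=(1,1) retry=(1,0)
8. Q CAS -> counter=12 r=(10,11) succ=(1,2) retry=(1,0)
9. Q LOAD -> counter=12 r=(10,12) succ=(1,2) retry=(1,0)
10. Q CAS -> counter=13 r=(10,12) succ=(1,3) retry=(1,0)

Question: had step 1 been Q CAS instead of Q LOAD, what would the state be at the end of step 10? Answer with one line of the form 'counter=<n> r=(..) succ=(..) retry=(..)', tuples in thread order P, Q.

(re-executing from step 1 with the substitution; state before step 1: counter=9 r=(0,0) succ=(0,0) retry=(0,0))
1. Q CAS -> counter=9 r=(0,0) succ=(0,0) retry=(0,1)
2. P LOAD -> counter=9 r=(9,0) succ=(0,0) retry=(0,1)
3. Q CAS -> counter=9 r=(9,0) succ=(0,0) retry=(0,2)
4. P CAS -> counter=10 r=(9,0) succ=(1,0) retry=(0,2)
5. P LOAD -> counter=10 r=(10,0) succ=(1,0) retry=(0,2)
6. P CAS -> counter=11 r=(10,0) succ=(2,0) retry=(0,2)
7. Q LOAD -> counter=11 r=(10,11) succ=(2,0) retry=(0,2)
8. Q CAS -> counter=12 r=(10,11) succ=(2,1) retry=(0,2)
9. Q LOAD -> counter=12 r=(10,12) succ=(2,1) retry=(0,2)
10. Q CAS -> counter=13 r=(10,12) succ=(2,2) retry=(0,2)

counter=13 r=(10,12) succ=(2,2) retry=(0,2)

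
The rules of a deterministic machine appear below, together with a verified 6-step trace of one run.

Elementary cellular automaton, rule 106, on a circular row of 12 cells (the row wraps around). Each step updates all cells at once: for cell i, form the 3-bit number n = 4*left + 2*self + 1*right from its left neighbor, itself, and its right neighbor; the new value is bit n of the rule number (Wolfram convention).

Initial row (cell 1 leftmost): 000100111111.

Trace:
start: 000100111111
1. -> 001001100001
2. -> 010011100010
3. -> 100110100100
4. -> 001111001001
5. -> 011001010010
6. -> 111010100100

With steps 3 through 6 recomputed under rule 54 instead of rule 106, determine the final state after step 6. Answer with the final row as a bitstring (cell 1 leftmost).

(re-executing steps 3..6 under rule 54; state before step 3: 010011100010)
3. -> 111100010111
4. -> 000010111000
5. -> 000111000100
6. -> 001000101110

001000101110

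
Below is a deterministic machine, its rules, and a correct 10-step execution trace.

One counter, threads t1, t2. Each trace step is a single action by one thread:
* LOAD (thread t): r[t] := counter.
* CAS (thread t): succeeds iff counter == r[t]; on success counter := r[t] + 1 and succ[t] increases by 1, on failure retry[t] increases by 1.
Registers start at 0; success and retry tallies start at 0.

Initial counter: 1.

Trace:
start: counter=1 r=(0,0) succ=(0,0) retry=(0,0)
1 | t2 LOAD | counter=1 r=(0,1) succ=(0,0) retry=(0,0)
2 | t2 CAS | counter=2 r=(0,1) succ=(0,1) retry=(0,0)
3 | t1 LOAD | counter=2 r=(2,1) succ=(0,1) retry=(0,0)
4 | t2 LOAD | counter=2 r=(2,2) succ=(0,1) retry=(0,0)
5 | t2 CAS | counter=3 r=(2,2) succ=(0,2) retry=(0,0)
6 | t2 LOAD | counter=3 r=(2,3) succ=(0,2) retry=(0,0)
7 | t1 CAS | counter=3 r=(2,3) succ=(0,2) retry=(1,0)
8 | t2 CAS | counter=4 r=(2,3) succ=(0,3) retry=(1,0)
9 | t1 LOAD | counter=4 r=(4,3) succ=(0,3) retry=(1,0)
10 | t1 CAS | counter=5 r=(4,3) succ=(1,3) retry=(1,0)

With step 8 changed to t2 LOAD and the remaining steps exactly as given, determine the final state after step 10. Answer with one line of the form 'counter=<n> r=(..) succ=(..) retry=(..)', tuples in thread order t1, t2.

(re-executing from step 8 with the substitution; state before step 8: counter=3 r=(2,3) succ=(0,2) retry=(1,0))
8 | t2 LOAD | counter=3 r=(2,3) succ=(0,2) retry=(1,0)
9 | t1 LOAD | counter=3 r=(3,3) succ=(0,2) retry=(1,0)
10 | t1 CAS | counter=4 r=(3,3) succ=(1,2) retry=(1,0)

counter=4 r=(3,3) succ=(1,2) retry=(1,0)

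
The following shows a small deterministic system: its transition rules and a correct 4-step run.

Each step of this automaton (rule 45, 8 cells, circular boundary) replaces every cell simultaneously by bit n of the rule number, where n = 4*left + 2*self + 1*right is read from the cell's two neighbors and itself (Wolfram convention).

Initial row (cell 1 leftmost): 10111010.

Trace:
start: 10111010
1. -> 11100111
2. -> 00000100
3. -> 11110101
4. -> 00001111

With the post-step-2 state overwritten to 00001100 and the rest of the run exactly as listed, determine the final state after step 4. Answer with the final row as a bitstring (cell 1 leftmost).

00011001

state after step 2 := 00001100
3. -> 11101001
4. -> 00011001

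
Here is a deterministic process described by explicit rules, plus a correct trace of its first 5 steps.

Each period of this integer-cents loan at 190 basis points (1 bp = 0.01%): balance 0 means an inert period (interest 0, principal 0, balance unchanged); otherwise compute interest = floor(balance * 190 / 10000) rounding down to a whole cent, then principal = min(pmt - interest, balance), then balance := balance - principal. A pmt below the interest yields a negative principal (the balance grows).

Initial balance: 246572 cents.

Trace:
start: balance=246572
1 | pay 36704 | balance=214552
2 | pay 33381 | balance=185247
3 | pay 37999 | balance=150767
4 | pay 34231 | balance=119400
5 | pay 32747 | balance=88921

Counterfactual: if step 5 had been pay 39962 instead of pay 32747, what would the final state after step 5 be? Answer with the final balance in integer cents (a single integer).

(re-executing from step 5 with the substitution; state before step 5: balance=119400)
5 | pay 39962 | balance=81706

81706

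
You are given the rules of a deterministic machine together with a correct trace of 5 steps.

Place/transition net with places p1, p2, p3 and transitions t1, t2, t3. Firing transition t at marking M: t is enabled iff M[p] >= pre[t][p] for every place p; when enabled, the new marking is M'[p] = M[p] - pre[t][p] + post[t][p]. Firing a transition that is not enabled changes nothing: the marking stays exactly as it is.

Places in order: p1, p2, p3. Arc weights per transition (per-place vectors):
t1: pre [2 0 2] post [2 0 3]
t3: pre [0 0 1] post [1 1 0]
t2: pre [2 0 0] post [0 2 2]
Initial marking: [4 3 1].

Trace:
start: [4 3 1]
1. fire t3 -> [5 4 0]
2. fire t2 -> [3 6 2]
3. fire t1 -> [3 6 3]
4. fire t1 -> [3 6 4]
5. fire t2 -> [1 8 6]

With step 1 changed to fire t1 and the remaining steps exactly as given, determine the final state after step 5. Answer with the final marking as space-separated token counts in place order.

(re-executing from step 1 with the substitution; state before step 1: [4 3 1])
1. fire t1 -> [4 3 1]
2. fire t2 -> [2 5 3]
3. fire t1 -> [2 5 4]
4. fire t1 -> [2 5 5]
5. fire t2 -> [0 7 7]

0 7 7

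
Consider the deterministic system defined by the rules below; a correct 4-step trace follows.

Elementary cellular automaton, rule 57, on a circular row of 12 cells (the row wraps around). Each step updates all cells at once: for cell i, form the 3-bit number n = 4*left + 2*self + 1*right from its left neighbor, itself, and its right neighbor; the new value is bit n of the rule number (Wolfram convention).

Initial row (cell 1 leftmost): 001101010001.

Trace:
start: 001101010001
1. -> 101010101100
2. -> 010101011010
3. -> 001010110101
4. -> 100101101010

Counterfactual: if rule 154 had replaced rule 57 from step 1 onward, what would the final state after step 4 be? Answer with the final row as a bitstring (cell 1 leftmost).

(re-executing steps 1..4 under rule 154; state before step 1: 001101010001)
1. -> 111000001010
2. -> 110100010000
3. -> 100010101001
4. -> 010100000111

010100000111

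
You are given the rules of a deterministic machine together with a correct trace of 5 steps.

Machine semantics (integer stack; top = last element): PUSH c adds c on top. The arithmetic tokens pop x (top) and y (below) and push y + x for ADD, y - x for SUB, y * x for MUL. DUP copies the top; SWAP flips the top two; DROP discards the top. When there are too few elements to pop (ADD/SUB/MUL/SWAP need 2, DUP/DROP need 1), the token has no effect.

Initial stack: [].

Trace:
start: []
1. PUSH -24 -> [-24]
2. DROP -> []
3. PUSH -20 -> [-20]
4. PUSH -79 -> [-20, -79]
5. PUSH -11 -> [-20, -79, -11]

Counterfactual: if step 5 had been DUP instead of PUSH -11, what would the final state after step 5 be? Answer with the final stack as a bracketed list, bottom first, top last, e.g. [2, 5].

[-20, -79, -79]

(re-executing from step 5 with the substitution; state before step 5: [-20, -79])
5. DUP -> [-20, -79, -79]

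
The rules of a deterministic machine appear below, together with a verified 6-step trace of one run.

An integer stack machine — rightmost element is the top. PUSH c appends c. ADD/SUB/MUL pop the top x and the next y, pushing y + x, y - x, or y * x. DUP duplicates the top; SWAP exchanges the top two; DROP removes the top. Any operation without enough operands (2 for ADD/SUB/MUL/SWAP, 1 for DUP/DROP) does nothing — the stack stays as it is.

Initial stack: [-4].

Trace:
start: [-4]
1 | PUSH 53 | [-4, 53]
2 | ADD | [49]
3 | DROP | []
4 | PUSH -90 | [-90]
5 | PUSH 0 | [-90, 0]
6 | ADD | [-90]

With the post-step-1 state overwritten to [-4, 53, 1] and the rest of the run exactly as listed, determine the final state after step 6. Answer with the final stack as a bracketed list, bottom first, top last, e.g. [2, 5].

state after step 1 := [-4, 53, 1]
2 | ADD | [-4, 54]
3 | DROP | [-4]
4 | PUSH -90 | [-4, -90]
5 | PUSH 0 | [-4, -90, 0]
6 | ADD | [-4, -90]

[-4, -90]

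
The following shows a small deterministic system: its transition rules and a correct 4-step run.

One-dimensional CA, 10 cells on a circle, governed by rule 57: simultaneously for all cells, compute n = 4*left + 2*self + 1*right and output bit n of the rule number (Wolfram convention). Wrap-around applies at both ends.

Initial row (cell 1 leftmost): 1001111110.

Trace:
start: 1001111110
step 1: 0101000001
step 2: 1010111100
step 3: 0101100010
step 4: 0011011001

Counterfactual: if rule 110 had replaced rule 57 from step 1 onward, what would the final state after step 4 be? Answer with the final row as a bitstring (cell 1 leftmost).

(re-executing steps 1..4 under rule 110; state before step 1: 1001111110)
step 1: 1011000011
step 2: 1111000110
step 3: 1001001111
step 4: 1011011000

1011011000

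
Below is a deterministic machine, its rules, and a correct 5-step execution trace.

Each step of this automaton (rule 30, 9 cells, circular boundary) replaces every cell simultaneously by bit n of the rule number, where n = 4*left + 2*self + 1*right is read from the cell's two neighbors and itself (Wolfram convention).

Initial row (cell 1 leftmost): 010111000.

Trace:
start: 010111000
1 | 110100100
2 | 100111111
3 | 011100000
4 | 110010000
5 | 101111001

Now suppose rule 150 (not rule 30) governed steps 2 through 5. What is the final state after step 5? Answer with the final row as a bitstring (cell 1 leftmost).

(re-executing steps 2..5 under rule 150; state before step 2: 110100100)
2 | 000111111
3 | 101011110
4 | 101001100
5 | 101110011

101110011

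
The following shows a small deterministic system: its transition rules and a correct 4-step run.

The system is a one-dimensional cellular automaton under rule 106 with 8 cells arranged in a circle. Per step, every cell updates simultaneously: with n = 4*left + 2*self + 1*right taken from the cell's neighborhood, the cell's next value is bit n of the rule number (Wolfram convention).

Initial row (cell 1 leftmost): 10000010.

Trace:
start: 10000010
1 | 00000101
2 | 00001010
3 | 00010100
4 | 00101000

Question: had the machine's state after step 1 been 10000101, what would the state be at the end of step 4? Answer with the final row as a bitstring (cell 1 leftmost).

00101111

state after step 1 := 10000101
2 | 10001011
3 | 10010110
4 | 00101111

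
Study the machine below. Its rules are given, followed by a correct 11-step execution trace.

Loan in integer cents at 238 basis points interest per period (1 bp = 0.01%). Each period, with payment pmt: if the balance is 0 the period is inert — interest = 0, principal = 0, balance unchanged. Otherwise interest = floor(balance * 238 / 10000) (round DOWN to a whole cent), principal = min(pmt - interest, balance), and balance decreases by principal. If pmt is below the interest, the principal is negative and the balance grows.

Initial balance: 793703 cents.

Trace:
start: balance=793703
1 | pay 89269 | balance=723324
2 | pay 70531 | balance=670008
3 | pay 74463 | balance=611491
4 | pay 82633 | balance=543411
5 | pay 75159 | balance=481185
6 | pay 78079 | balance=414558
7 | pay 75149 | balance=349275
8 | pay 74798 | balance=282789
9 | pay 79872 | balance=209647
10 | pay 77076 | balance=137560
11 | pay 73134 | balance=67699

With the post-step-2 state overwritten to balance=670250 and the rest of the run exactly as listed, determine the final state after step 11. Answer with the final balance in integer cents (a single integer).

67997

state after step 2 := balance=670250
3 | pay 74463 | balance=611738
4 | pay 82633 | balance=543664
5 | pay 75159 | balance=481444
6 | pay 78079 | balance=414823
7 | pay 75149 | balance=349546
8 | pay 74798 | balance=283067
9 | pay 79872 | balance=209931
10 | pay 77076 | balance=137851
11 | pay 73134 | balance=67997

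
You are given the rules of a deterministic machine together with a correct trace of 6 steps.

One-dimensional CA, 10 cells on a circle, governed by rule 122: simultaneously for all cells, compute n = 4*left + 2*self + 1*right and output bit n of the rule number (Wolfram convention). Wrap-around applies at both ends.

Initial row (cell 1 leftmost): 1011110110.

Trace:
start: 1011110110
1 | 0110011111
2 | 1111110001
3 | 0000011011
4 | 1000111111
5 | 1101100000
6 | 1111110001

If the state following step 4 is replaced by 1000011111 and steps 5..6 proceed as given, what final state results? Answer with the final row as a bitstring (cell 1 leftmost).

1111111001

state after step 4 := 1000011111
5 | 1100110000
6 | 1111111001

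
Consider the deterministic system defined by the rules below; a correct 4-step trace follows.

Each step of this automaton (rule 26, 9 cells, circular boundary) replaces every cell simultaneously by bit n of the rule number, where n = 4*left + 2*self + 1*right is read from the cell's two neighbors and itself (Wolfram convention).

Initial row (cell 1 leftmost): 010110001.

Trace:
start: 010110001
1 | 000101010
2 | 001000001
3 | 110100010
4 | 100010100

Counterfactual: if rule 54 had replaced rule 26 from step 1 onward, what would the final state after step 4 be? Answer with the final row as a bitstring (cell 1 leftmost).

(re-executing steps 1..4 under rule 54; state before step 1: 010110001)
1 | 111001011
2 | 000111100
3 | 001000010
4 | 011100111

011100111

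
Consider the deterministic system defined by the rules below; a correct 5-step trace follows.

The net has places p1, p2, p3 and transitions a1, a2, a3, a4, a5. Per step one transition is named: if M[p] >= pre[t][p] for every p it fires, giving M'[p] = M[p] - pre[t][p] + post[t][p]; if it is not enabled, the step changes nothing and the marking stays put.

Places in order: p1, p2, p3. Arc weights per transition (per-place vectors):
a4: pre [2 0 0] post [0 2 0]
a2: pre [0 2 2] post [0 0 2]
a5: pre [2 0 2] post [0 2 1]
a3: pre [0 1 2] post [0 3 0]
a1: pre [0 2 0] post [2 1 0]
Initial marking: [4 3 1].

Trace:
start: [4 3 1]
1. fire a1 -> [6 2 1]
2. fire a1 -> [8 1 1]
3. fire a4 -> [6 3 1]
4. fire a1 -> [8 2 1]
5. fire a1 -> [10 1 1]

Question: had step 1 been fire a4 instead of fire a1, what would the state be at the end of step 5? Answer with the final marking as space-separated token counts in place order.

(re-executing from step 1 with the substitution; state before step 1: [4 3 1])
1. fire a4 -> [2 5 1]
2. fire a1 -> [4 4 1]
3. fire a4 -> [2 6 1]
4. fire a1 -> [4 5 1]
5. fire a1 -> [6 4 1]

6 4 1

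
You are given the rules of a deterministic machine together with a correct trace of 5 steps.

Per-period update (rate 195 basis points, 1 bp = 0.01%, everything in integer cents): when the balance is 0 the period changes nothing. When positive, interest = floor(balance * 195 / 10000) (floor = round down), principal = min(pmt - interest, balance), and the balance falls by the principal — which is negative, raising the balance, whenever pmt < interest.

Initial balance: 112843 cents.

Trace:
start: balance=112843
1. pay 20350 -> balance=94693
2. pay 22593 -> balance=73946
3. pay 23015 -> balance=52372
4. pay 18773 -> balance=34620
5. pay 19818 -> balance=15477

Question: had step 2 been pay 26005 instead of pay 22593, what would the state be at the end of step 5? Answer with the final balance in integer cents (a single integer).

11861

(re-executing from step 2 with the substitution; state before step 2: balance=94693)
2. pay 26005 -> balance=70534
3. pay 23015 -> balance=48894
4. pay 18773 -> balance=31074
5. pay 19818 -> balance=11861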